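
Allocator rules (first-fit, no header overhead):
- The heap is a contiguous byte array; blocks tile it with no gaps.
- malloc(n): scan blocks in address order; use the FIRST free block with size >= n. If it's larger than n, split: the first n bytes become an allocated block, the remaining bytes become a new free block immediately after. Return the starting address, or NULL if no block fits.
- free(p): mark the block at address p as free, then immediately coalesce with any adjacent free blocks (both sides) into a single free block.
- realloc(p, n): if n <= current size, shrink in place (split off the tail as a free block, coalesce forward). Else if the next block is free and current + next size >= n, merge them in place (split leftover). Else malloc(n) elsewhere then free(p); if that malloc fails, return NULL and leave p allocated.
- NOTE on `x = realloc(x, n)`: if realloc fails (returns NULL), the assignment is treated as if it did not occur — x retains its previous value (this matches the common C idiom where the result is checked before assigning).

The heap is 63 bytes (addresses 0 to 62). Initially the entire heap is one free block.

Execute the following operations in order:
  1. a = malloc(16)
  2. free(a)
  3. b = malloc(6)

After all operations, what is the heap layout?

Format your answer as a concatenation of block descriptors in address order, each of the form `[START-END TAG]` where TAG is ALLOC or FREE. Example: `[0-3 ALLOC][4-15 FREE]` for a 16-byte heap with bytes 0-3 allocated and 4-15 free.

Answer: [0-5 ALLOC][6-62 FREE]

Derivation:
Op 1: a = malloc(16) -> a = 0; heap: [0-15 ALLOC][16-62 FREE]
Op 2: free(a) -> (freed a); heap: [0-62 FREE]
Op 3: b = malloc(6) -> b = 0; heap: [0-5 ALLOC][6-62 FREE]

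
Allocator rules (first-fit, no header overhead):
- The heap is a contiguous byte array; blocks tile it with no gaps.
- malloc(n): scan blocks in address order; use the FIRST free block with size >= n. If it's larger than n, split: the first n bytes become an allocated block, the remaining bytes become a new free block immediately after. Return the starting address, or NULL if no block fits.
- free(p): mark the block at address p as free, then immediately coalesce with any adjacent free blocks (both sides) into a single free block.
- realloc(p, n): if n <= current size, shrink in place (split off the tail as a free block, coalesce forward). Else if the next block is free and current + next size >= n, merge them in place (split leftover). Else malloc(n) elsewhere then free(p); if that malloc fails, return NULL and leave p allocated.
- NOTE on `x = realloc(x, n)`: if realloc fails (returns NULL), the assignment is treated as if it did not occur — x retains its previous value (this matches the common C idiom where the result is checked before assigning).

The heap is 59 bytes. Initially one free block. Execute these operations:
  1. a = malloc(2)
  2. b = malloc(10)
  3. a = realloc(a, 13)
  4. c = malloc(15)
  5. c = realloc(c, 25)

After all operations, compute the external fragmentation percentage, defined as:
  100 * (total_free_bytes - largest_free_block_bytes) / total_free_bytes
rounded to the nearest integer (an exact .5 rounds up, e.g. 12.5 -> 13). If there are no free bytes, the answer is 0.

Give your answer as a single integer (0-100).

Answer: 18

Derivation:
Op 1: a = malloc(2) -> a = 0; heap: [0-1 ALLOC][2-58 FREE]
Op 2: b = malloc(10) -> b = 2; heap: [0-1 ALLOC][2-11 ALLOC][12-58 FREE]
Op 3: a = realloc(a, 13) -> a = 12; heap: [0-1 FREE][2-11 ALLOC][12-24 ALLOC][25-58 FREE]
Op 4: c = malloc(15) -> c = 25; heap: [0-1 FREE][2-11 ALLOC][12-24 ALLOC][25-39 ALLOC][40-58 FREE]
Op 5: c = realloc(c, 25) -> c = 25; heap: [0-1 FREE][2-11 ALLOC][12-24 ALLOC][25-49 ALLOC][50-58 FREE]
Free blocks: [2 9] total_free=11 largest=9 -> 100*(11-9)/11 = 200/11 ≈ 18.182 -> rounds to 18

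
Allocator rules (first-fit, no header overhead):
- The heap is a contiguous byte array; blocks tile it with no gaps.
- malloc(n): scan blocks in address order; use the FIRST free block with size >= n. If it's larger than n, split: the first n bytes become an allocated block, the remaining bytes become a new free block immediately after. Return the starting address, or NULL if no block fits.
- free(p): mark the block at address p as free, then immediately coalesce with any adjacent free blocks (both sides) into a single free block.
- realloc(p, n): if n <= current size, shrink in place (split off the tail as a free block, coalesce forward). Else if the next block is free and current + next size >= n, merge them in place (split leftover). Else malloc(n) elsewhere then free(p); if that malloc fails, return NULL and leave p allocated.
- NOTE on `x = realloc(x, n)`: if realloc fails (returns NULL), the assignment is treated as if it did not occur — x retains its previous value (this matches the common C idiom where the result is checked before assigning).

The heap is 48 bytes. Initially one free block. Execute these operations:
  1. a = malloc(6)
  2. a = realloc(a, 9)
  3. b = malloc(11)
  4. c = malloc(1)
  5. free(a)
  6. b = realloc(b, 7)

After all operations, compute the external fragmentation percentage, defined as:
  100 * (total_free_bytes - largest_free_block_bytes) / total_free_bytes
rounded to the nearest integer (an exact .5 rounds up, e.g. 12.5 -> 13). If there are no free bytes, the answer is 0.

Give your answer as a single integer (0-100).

Answer: 33

Derivation:
Op 1: a = malloc(6) -> a = 0; heap: [0-5 ALLOC][6-47 FREE]
Op 2: a = realloc(a, 9) -> a = 0; heap: [0-8 ALLOC][9-47 FREE]
Op 3: b = malloc(11) -> b = 9; heap: [0-8 ALLOC][9-19 ALLOC][20-47 FREE]
Op 4: c = malloc(1) -> c = 20; heap: [0-8 ALLOC][9-19 ALLOC][20-20 ALLOC][21-47 FREE]
Op 5: free(a) -> (freed a); heap: [0-8 FREE][9-19 ALLOC][20-20 ALLOC][21-47 FREE]
Op 6: b = realloc(b, 7) -> b = 9; heap: [0-8 FREE][9-15 ALLOC][16-19 FREE][20-20 ALLOC][21-47 FREE]
Free blocks: [9 4 27] total_free=40 largest=27 -> 100*(40-27)/40 = 1300/40 = 32.5 -> rounds to 33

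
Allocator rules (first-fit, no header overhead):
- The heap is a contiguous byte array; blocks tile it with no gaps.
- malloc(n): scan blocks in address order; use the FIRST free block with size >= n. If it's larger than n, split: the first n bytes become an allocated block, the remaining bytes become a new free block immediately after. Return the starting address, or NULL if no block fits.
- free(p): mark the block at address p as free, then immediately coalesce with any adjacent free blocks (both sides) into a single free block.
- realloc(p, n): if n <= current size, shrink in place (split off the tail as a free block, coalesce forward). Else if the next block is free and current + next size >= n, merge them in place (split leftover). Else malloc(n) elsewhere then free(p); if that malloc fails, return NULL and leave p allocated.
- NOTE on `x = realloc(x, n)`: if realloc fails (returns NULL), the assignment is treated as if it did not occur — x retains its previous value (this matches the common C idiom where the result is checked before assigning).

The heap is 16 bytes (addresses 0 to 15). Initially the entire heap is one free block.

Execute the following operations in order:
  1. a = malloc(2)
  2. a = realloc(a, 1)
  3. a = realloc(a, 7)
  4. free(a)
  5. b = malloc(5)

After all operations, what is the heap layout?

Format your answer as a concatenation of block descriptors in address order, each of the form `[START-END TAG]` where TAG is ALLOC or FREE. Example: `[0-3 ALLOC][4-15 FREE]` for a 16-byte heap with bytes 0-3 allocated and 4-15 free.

Answer: [0-4 ALLOC][5-15 FREE]

Derivation:
Op 1: a = malloc(2) -> a = 0; heap: [0-1 ALLOC][2-15 FREE]
Op 2: a = realloc(a, 1) -> a = 0; heap: [0-0 ALLOC][1-15 FREE]
Op 3: a = realloc(a, 7) -> a = 0; heap: [0-6 ALLOC][7-15 FREE]
Op 4: free(a) -> (freed a); heap: [0-15 FREE]
Op 5: b = malloc(5) -> b = 0; heap: [0-4 ALLOC][5-15 FREE]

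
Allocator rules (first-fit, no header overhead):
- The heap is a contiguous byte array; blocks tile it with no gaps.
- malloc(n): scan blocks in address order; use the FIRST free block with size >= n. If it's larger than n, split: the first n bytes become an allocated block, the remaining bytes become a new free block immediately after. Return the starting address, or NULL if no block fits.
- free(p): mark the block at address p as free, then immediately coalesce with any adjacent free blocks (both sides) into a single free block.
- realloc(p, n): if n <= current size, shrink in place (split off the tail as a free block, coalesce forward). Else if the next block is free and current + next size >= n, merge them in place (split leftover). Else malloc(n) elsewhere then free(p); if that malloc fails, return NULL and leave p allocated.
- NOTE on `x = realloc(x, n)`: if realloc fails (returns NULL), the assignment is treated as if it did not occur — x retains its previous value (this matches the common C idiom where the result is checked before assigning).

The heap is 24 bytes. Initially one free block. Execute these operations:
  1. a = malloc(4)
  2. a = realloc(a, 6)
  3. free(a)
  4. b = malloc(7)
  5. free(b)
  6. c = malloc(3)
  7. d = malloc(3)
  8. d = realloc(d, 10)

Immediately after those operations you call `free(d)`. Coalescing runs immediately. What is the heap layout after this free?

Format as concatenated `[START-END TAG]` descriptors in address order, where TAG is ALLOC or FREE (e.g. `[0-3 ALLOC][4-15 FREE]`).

Answer: [0-2 ALLOC][3-23 FREE]

Derivation:
Op 1: a = malloc(4) -> a = 0; heap: [0-3 ALLOC][4-23 FREE]
Op 2: a = realloc(a, 6) -> a = 0; heap: [0-5 ALLOC][6-23 FREE]
Op 3: free(a) -> (freed a); heap: [0-23 FREE]
Op 4: b = malloc(7) -> b = 0; heap: [0-6 ALLOC][7-23 FREE]
Op 5: free(b) -> (freed b); heap: [0-23 FREE]
Op 6: c = malloc(3) -> c = 0; heap: [0-2 ALLOC][3-23 FREE]
Op 7: d = malloc(3) -> d = 3; heap: [0-2 ALLOC][3-5 ALLOC][6-23 FREE]
Op 8: d = realloc(d, 10) -> d = 3; heap: [0-2 ALLOC][3-12 ALLOC][13-23 FREE]
free(d): d = 3 -> block [3-12 ALLOC]; mark free, coalesce with adjacent free neighbors -> [0-2 ALLOC][3-23 FREE]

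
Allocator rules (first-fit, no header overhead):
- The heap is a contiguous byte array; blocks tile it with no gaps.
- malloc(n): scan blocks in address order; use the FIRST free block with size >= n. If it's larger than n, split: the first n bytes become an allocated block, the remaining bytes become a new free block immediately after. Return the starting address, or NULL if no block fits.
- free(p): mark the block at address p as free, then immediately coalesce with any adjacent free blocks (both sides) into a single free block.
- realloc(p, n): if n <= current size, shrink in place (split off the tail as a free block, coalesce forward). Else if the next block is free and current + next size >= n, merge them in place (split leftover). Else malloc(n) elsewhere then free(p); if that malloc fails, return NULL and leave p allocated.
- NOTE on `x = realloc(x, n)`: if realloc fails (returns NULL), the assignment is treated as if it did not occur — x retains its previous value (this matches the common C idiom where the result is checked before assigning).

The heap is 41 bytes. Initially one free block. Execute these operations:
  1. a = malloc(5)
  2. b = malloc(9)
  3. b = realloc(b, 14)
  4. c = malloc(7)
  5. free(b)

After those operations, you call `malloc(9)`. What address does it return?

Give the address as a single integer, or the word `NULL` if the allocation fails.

Answer: 5

Derivation:
Op 1: a = malloc(5) -> a = 0; heap: [0-4 ALLOC][5-40 FREE]
Op 2: b = malloc(9) -> b = 5; heap: [0-4 ALLOC][5-13 ALLOC][14-40 FREE]
Op 3: b = realloc(b, 14) -> b = 5; heap: [0-4 ALLOC][5-18 ALLOC][19-40 FREE]
Op 4: c = malloc(7) -> c = 19; heap: [0-4 ALLOC][5-18 ALLOC][19-25 ALLOC][26-40 FREE]
Op 5: free(b) -> (freed b); heap: [0-4 ALLOC][5-18 FREE][19-25 ALLOC][26-40 FREE]
malloc(9): first-fit scan over [0-4 ALLOC][5-18 FREE][19-25 ALLOC][26-40 FREE] -> 5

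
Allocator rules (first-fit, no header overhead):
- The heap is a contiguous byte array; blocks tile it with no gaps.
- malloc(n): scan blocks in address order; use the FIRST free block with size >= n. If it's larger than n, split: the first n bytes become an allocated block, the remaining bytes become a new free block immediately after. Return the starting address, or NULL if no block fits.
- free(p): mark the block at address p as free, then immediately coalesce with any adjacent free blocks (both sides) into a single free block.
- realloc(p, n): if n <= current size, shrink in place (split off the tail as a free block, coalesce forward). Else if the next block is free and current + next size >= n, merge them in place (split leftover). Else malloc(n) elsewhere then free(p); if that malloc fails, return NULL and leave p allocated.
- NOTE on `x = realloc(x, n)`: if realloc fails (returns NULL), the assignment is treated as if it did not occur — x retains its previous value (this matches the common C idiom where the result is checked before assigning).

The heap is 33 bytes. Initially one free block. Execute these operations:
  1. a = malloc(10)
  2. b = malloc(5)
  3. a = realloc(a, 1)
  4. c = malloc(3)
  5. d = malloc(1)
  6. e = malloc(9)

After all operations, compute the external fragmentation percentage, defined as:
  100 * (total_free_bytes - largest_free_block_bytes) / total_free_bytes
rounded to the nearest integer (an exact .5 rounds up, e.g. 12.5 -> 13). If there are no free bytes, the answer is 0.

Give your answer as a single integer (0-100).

Op 1: a = malloc(10) -> a = 0; heap: [0-9 ALLOC][10-32 FREE]
Op 2: b = malloc(5) -> b = 10; heap: [0-9 ALLOC][10-14 ALLOC][15-32 FREE]
Op 3: a = realloc(a, 1) -> a = 0; heap: [0-0 ALLOC][1-9 FREE][10-14 ALLOC][15-32 FREE]
Op 4: c = malloc(3) -> c = 1; heap: [0-0 ALLOC][1-3 ALLOC][4-9 FREE][10-14 ALLOC][15-32 FREE]
Op 5: d = malloc(1) -> d = 4; heap: [0-0 ALLOC][1-3 ALLOC][4-4 ALLOC][5-9 FREE][10-14 ALLOC][15-32 FREE]
Op 6: e = malloc(9) -> e = 15; heap: [0-0 ALLOC][1-3 ALLOC][4-4 ALLOC][5-9 FREE][10-14 ALLOC][15-23 ALLOC][24-32 FREE]
Free blocks: [5 9] total_free=14 largest=9 -> 100*(14-9)/14 = 500/14 ≈ 35.714 -> rounds to 36

Answer: 36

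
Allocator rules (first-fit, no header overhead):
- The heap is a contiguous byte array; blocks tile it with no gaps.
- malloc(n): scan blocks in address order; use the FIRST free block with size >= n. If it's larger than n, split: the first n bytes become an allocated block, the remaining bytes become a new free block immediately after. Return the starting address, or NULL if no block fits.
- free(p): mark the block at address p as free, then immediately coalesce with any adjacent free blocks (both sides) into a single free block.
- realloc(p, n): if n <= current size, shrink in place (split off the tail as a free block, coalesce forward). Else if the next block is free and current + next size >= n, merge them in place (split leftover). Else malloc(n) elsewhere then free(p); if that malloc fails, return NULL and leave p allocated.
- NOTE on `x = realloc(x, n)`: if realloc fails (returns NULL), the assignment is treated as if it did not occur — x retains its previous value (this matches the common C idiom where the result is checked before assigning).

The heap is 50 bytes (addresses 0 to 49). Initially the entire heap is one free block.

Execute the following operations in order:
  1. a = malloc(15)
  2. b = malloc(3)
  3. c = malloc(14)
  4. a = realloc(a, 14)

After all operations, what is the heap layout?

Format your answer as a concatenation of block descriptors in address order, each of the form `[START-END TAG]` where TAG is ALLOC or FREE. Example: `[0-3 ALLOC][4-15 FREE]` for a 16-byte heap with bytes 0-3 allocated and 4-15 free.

Answer: [0-13 ALLOC][14-14 FREE][15-17 ALLOC][18-31 ALLOC][32-49 FREE]

Derivation:
Op 1: a = malloc(15) -> a = 0; heap: [0-14 ALLOC][15-49 FREE]
Op 2: b = malloc(3) -> b = 15; heap: [0-14 ALLOC][15-17 ALLOC][18-49 FREE]
Op 3: c = malloc(14) -> c = 18; heap: [0-14 ALLOC][15-17 ALLOC][18-31 ALLOC][32-49 FREE]
Op 4: a = realloc(a, 14) -> a = 0; heap: [0-13 ALLOC][14-14 FREE][15-17 ALLOC][18-31 ALLOC][32-49 FREE]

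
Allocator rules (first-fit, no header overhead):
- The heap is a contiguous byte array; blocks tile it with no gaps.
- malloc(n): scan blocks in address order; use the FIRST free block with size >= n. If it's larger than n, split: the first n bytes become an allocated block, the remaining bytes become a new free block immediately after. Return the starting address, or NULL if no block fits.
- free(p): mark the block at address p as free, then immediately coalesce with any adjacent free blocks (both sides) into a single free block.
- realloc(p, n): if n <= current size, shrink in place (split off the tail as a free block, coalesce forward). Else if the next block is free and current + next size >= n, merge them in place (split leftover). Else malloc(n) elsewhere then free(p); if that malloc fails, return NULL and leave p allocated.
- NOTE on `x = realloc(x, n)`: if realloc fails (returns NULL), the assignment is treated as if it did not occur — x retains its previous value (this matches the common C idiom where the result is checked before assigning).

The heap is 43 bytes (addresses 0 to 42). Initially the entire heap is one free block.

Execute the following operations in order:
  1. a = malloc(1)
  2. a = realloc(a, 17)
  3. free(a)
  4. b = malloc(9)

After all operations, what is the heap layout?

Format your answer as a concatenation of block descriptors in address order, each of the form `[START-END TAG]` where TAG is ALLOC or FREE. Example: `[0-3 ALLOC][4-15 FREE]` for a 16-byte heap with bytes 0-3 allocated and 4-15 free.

Op 1: a = malloc(1) -> a = 0; heap: [0-0 ALLOC][1-42 FREE]
Op 2: a = realloc(a, 17) -> a = 0; heap: [0-16 ALLOC][17-42 FREE]
Op 3: free(a) -> (freed a); heap: [0-42 FREE]
Op 4: b = malloc(9) -> b = 0; heap: [0-8 ALLOC][9-42 FREE]

Answer: [0-8 ALLOC][9-42 FREE]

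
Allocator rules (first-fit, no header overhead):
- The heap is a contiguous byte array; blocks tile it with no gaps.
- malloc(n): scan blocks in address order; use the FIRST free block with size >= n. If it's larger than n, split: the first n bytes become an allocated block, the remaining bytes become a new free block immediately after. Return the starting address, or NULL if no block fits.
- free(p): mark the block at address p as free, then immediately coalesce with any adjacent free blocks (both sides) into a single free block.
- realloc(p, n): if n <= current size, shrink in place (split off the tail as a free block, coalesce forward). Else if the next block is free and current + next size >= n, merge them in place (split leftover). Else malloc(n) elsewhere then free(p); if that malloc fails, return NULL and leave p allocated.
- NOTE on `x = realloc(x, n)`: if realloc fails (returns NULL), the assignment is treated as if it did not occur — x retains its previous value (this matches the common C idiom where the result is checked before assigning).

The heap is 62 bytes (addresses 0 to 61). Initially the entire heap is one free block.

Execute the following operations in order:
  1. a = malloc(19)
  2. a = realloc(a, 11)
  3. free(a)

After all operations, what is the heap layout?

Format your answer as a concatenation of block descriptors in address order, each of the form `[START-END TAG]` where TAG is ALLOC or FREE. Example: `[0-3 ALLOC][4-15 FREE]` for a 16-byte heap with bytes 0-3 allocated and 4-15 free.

Op 1: a = malloc(19) -> a = 0; heap: [0-18 ALLOC][19-61 FREE]
Op 2: a = realloc(a, 11) -> a = 0; heap: [0-10 ALLOC][11-61 FREE]
Op 3: free(a) -> (freed a); heap: [0-61 FREE]

Answer: [0-61 FREE]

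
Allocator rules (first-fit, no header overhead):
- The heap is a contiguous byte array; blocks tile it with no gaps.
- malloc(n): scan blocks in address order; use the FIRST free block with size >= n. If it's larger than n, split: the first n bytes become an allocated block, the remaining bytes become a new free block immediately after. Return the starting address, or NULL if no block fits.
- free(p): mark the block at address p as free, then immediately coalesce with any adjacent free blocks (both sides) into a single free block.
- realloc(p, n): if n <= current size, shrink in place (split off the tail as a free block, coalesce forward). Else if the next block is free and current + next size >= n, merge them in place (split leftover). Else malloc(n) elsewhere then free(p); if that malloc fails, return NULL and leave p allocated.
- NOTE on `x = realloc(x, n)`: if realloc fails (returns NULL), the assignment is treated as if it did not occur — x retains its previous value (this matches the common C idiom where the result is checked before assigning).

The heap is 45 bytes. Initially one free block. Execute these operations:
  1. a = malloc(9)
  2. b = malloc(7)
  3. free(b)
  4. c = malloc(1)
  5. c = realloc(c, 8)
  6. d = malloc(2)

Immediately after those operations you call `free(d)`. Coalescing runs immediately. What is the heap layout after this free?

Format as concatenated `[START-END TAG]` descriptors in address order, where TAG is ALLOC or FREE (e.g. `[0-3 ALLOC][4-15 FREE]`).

Op 1: a = malloc(9) -> a = 0; heap: [0-8 ALLOC][9-44 FREE]
Op 2: b = malloc(7) -> b = 9; heap: [0-8 ALLOC][9-15 ALLOC][16-44 FREE]
Op 3: free(b) -> (freed b); heap: [0-8 ALLOC][9-44 FREE]
Op 4: c = malloc(1) -> c = 9; heap: [0-8 ALLOC][9-9 ALLOC][10-44 FREE]
Op 5: c = realloc(c, 8) -> c = 9; heap: [0-8 ALLOC][9-16 ALLOC][17-44 FREE]
Op 6: d = malloc(2) -> d = 17; heap: [0-8 ALLOC][9-16 ALLOC][17-18 ALLOC][19-44 FREE]
free(d): d = 17 -> block [17-18 ALLOC]; mark free, coalesce with adjacent free neighbors -> [0-8 ALLOC][9-16 ALLOC][17-44 FREE]

Answer: [0-8 ALLOC][9-16 ALLOC][17-44 FREE]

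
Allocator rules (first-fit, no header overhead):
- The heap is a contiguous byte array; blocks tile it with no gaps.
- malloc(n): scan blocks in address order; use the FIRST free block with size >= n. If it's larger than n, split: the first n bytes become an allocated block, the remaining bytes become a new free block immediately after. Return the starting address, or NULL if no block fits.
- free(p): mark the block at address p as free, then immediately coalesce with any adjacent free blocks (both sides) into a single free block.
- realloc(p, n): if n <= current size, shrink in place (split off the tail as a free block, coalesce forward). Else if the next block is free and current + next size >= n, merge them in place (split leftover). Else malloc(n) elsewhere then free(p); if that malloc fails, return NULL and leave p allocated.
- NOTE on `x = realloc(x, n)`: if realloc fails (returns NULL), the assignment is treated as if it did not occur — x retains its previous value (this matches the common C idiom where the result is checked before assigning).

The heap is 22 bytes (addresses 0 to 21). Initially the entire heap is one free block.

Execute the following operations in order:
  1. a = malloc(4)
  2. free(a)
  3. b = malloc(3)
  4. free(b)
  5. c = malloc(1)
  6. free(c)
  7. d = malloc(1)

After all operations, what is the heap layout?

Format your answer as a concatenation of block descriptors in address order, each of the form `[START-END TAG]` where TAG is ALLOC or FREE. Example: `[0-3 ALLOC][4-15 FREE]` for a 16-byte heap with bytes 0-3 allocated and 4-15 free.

Answer: [0-0 ALLOC][1-21 FREE]

Derivation:
Op 1: a = malloc(4) -> a = 0; heap: [0-3 ALLOC][4-21 FREE]
Op 2: free(a) -> (freed a); heap: [0-21 FREE]
Op 3: b = malloc(3) -> b = 0; heap: [0-2 ALLOC][3-21 FREE]
Op 4: free(b) -> (freed b); heap: [0-21 FREE]
Op 5: c = malloc(1) -> c = 0; heap: [0-0 ALLOC][1-21 FREE]
Op 6: free(c) -> (freed c); heap: [0-21 FREE]
Op 7: d = malloc(1) -> d = 0; heap: [0-0 ALLOC][1-21 FREE]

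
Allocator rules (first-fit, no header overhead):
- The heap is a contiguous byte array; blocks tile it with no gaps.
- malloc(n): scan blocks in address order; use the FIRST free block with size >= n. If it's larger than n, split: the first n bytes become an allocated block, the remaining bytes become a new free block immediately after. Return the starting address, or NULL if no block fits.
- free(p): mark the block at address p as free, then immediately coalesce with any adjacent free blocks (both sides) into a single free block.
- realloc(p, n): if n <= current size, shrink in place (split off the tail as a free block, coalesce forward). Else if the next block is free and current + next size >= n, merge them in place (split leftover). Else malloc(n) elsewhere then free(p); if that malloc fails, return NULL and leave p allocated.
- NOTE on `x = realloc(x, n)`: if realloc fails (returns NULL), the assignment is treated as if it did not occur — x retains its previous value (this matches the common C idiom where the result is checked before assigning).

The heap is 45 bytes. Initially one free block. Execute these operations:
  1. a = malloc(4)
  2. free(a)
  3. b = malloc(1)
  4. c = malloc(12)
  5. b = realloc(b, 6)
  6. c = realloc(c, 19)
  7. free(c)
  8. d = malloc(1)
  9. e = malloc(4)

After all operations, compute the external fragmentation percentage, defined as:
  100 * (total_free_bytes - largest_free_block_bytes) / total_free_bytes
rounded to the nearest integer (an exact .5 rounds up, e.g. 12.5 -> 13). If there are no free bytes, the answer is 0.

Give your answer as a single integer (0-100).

Op 1: a = malloc(4) -> a = 0; heap: [0-3 ALLOC][4-44 FREE]
Op 2: free(a) -> (freed a); heap: [0-44 FREE]
Op 3: b = malloc(1) -> b = 0; heap: [0-0 ALLOC][1-44 FREE]
Op 4: c = malloc(12) -> c = 1; heap: [0-0 ALLOC][1-12 ALLOC][13-44 FREE]
Op 5: b = realloc(b, 6) -> b = 13; heap: [0-0 FREE][1-12 ALLOC][13-18 ALLOC][19-44 FREE]
Op 6: c = realloc(c, 19) -> c = 19; heap: [0-12 FREE][13-18 ALLOC][19-37 ALLOC][38-44 FREE]
Op 7: free(c) -> (freed c); heap: [0-12 FREE][13-18 ALLOC][19-44 FREE]
Op 8: d = malloc(1) -> d = 0; heap: [0-0 ALLOC][1-12 FREE][13-18 ALLOC][19-44 FREE]
Op 9: e = malloc(4) -> e = 1; heap: [0-0 ALLOC][1-4 ALLOC][5-12 FREE][13-18 ALLOC][19-44 FREE]
Free blocks: [8 26] total_free=34 largest=26 -> 100*(34-26)/34 = 800/34 ≈ 23.529 -> rounds to 24

Answer: 24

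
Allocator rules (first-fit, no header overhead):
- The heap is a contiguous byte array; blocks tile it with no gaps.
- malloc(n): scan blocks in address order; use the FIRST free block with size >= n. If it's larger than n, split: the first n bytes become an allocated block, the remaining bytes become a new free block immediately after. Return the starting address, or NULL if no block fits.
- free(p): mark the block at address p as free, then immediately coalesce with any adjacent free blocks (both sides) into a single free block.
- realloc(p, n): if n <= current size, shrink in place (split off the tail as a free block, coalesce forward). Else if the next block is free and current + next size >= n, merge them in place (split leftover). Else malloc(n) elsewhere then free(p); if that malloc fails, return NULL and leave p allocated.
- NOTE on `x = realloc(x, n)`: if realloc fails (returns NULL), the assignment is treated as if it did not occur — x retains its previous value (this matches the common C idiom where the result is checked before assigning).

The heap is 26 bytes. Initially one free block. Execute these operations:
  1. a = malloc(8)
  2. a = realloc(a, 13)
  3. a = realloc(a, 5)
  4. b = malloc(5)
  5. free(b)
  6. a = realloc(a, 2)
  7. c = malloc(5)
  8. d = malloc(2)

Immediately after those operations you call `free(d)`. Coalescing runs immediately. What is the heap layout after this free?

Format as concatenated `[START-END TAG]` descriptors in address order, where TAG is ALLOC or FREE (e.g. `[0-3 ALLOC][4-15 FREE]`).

Answer: [0-1 ALLOC][2-6 ALLOC][7-25 FREE]

Derivation:
Op 1: a = malloc(8) -> a = 0; heap: [0-7 ALLOC][8-25 FREE]
Op 2: a = realloc(a, 13) -> a = 0; heap: [0-12 ALLOC][13-25 FREE]
Op 3: a = realloc(a, 5) -> a = 0; heap: [0-4 ALLOC][5-25 FREE]
Op 4: b = malloc(5) -> b = 5; heap: [0-4 ALLOC][5-9 ALLOC][10-25 FREE]
Op 5: free(b) -> (freed b); heap: [0-4 ALLOC][5-25 FREE]
Op 6: a = realloc(a, 2) -> a = 0; heap: [0-1 ALLOC][2-25 FREE]
Op 7: c = malloc(5) -> c = 2; heap: [0-1 ALLOC][2-6 ALLOC][7-25 FREE]
Op 8: d = malloc(2) -> d = 7; heap: [0-1 ALLOC][2-6 ALLOC][7-8 ALLOC][9-25 FREE]
free(d): d = 7 -> block [7-8 ALLOC]; mark free, coalesce with adjacent free neighbors -> [0-1 ALLOC][2-6 ALLOC][7-25 FREE]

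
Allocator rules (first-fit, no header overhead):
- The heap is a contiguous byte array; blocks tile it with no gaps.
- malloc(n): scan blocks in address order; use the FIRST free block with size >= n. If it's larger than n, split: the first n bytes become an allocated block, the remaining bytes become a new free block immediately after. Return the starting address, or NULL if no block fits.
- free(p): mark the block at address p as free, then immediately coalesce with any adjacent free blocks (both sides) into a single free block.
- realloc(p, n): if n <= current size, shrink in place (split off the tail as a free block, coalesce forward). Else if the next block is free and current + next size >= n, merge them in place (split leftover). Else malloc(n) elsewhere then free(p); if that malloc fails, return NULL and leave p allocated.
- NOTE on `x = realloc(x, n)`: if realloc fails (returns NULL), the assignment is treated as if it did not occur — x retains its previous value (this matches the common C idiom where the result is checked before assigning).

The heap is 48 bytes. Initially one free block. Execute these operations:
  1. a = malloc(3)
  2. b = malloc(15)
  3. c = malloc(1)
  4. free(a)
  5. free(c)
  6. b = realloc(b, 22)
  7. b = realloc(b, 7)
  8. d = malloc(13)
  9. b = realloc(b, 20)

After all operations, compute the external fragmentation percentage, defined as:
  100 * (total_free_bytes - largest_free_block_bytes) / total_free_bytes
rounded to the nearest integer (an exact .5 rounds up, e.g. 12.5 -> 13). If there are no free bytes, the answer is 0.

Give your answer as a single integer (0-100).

Answer: 33

Derivation:
Op 1: a = malloc(3) -> a = 0; heap: [0-2 ALLOC][3-47 FREE]
Op 2: b = malloc(15) -> b = 3; heap: [0-2 ALLOC][3-17 ALLOC][18-47 FREE]
Op 3: c = malloc(1) -> c = 18; heap: [0-2 ALLOC][3-17 ALLOC][18-18 ALLOC][19-47 FREE]
Op 4: free(a) -> (freed a); heap: [0-2 FREE][3-17 ALLOC][18-18 ALLOC][19-47 FREE]
Op 5: free(c) -> (freed c); heap: [0-2 FREE][3-17 ALLOC][18-47 FREE]
Op 6: b = realloc(b, 22) -> b = 3; heap: [0-2 FREE][3-24 ALLOC][25-47 FREE]
Op 7: b = realloc(b, 7) -> b = 3; heap: [0-2 FREE][3-9 ALLOC][10-47 FREE]
Op 8: d = malloc(13) -> d = 10; heap: [0-2 FREE][3-9 ALLOC][10-22 ALLOC][23-47 FREE]
Op 9: b = realloc(b, 20) -> b = 23; heap: [0-9 FREE][10-22 ALLOC][23-42 ALLOC][43-47 FREE]
Free blocks: [10 5] total_free=15 largest=10 -> 100*(15-10)/15 = 500/15 ≈ 33.333 -> rounds to 33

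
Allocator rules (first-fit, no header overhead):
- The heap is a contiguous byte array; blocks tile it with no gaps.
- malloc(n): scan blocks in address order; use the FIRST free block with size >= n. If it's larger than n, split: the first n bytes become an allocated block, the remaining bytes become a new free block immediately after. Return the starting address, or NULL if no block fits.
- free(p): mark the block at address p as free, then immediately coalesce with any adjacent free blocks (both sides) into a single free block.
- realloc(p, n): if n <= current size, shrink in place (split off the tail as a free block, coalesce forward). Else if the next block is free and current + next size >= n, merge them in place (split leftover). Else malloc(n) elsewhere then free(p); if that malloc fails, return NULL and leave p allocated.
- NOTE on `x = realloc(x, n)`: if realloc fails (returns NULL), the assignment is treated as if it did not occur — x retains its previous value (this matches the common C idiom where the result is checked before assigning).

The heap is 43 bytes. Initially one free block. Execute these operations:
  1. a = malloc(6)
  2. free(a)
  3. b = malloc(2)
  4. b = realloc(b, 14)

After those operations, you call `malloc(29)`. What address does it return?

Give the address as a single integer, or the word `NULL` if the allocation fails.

Op 1: a = malloc(6) -> a = 0; heap: [0-5 ALLOC][6-42 FREE]
Op 2: free(a) -> (freed a); heap: [0-42 FREE]
Op 3: b = malloc(2) -> b = 0; heap: [0-1 ALLOC][2-42 FREE]
Op 4: b = realloc(b, 14) -> b = 0; heap: [0-13 ALLOC][14-42 FREE]
malloc(29): first-fit scan over [0-13 ALLOC][14-42 FREE] -> 14

Answer: 14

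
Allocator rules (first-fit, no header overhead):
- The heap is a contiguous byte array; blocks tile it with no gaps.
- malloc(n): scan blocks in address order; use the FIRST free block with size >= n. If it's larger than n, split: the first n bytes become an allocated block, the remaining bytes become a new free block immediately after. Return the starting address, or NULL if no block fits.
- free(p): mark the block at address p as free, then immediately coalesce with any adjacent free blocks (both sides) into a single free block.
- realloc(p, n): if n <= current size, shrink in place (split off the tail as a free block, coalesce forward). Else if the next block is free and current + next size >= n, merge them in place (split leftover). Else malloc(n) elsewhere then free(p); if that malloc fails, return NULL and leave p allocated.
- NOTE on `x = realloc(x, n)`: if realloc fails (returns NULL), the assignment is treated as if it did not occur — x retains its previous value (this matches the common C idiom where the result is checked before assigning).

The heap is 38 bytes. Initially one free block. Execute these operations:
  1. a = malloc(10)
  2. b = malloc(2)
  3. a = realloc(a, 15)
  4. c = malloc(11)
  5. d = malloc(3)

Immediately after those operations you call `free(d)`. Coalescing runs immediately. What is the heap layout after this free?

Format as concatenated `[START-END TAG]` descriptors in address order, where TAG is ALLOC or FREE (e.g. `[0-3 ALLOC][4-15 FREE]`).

Op 1: a = malloc(10) -> a = 0; heap: [0-9 ALLOC][10-37 FREE]
Op 2: b = malloc(2) -> b = 10; heap: [0-9 ALLOC][10-11 ALLOC][12-37 FREE]
Op 3: a = realloc(a, 15) -> a = 12; heap: [0-9 FREE][10-11 ALLOC][12-26 ALLOC][27-37 FREE]
Op 4: c = malloc(11) -> c = 27; heap: [0-9 FREE][10-11 ALLOC][12-26 ALLOC][27-37 ALLOC]
Op 5: d = malloc(3) -> d = 0; heap: [0-2 ALLOC][3-9 FREE][10-11 ALLOC][12-26 ALLOC][27-37 ALLOC]
free(d): d = 0 -> block [0-2 ALLOC]; mark free, coalesce with adjacent free neighbors -> [0-9 FREE][10-11 ALLOC][12-26 ALLOC][27-37 ALLOC]

Answer: [0-9 FREE][10-11 ALLOC][12-26 ALLOC][27-37 ALLOC]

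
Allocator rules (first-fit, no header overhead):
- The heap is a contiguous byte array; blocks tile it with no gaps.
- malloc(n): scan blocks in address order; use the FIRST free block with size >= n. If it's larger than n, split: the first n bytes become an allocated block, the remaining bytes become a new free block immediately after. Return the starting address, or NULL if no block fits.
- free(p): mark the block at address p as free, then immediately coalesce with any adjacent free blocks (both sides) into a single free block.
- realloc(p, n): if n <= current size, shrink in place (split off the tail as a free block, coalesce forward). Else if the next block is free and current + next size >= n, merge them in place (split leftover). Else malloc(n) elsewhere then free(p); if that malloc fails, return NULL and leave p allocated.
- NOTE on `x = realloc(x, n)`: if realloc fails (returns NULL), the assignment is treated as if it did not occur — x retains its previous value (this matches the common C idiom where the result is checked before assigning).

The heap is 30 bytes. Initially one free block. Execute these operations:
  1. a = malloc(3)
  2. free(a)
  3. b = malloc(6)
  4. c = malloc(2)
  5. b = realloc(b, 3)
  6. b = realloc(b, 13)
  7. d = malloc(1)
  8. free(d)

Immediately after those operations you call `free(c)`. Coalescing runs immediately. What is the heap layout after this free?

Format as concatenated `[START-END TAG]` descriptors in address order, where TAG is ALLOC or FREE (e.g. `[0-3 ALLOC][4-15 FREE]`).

Op 1: a = malloc(3) -> a = 0; heap: [0-2 ALLOC][3-29 FREE]
Op 2: free(a) -> (freed a); heap: [0-29 FREE]
Op 3: b = malloc(6) -> b = 0; heap: [0-5 ALLOC][6-29 FREE]
Op 4: c = malloc(2) -> c = 6; heap: [0-5 ALLOC][6-7 ALLOC][8-29 FREE]
Op 5: b = realloc(b, 3) -> b = 0; heap: [0-2 ALLOC][3-5 FREE][6-7 ALLOC][8-29 FREE]
Op 6: b = realloc(b, 13) -> b = 8; heap: [0-5 FREE][6-7 ALLOC][8-20 ALLOC][21-29 FREE]
Op 7: d = malloc(1) -> d = 0; heap: [0-0 ALLOC][1-5 FREE][6-7 ALLOC][8-20 ALLOC][21-29 FREE]
Op 8: free(d) -> (freed d); heap: [0-5 FREE][6-7 ALLOC][8-20 ALLOC][21-29 FREE]
free(c): c = 6 -> block [6-7 ALLOC]; mark free, coalesce with adjacent free neighbors -> [0-7 FREE][8-20 ALLOC][21-29 FREE]

Answer: [0-7 FREE][8-20 ALLOC][21-29 FREE]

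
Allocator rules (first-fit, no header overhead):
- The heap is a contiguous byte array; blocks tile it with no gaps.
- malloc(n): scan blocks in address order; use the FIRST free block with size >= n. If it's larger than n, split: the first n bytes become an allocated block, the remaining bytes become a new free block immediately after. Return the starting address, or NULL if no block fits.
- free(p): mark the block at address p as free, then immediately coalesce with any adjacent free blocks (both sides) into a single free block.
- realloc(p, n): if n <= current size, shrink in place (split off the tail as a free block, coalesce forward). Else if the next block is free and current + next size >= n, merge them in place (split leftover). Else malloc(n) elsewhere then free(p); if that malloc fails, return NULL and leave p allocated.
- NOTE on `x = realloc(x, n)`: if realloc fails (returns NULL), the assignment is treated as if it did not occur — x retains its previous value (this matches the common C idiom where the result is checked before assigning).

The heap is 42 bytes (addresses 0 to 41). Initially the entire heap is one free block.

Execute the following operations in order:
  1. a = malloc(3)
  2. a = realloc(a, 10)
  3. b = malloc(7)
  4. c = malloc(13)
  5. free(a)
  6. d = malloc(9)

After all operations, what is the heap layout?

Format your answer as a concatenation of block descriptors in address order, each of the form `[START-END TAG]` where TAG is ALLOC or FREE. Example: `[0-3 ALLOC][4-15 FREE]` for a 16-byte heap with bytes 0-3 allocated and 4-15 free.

Answer: [0-8 ALLOC][9-9 FREE][10-16 ALLOC][17-29 ALLOC][30-41 FREE]

Derivation:
Op 1: a = malloc(3) -> a = 0; heap: [0-2 ALLOC][3-41 FREE]
Op 2: a = realloc(a, 10) -> a = 0; heap: [0-9 ALLOC][10-41 FREE]
Op 3: b = malloc(7) -> b = 10; heap: [0-9 ALLOC][10-16 ALLOC][17-41 FREE]
Op 4: c = malloc(13) -> c = 17; heap: [0-9 ALLOC][10-16 ALLOC][17-29 ALLOC][30-41 FREE]
Op 5: free(a) -> (freed a); heap: [0-9 FREE][10-16 ALLOC][17-29 ALLOC][30-41 FREE]
Op 6: d = malloc(9) -> d = 0; heap: [0-8 ALLOC][9-9 FREE][10-16 ALLOC][17-29 ALLOC][30-41 FREE]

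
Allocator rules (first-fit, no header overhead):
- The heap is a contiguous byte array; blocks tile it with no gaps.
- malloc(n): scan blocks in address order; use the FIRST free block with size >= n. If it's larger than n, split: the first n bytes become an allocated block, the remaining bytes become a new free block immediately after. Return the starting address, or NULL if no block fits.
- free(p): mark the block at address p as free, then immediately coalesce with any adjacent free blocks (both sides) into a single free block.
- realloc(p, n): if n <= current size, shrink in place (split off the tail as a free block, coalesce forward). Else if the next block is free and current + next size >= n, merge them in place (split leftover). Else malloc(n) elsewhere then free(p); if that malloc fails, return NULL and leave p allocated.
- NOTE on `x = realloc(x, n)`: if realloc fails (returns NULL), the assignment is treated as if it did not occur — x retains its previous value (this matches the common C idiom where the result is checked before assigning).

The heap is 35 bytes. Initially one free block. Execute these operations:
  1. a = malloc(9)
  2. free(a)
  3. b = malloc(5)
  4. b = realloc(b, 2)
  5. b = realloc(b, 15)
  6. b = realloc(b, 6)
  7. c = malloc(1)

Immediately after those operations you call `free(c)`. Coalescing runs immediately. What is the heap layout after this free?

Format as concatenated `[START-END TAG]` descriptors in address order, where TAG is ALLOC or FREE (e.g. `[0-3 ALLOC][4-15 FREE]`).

Answer: [0-5 ALLOC][6-34 FREE]

Derivation:
Op 1: a = malloc(9) -> a = 0; heap: [0-8 ALLOC][9-34 FREE]
Op 2: free(a) -> (freed a); heap: [0-34 FREE]
Op 3: b = malloc(5) -> b = 0; heap: [0-4 ALLOC][5-34 FREE]
Op 4: b = realloc(b, 2) -> b = 0; heap: [0-1 ALLOC][2-34 FREE]
Op 5: b = realloc(b, 15) -> b = 0; heap: [0-14 ALLOC][15-34 FREE]
Op 6: b = realloc(b, 6) -> b = 0; heap: [0-5 ALLOC][6-34 FREE]
Op 7: c = malloc(1) -> c = 6; heap: [0-5 ALLOC][6-6 ALLOC][7-34 FREE]
free(c): c = 6 -> block [6-6 ALLOC]; mark free, coalesce with adjacent free neighbors -> [0-5 ALLOC][6-34 FREE]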